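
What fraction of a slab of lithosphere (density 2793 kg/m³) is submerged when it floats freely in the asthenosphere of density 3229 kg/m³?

Submerged fraction = ρ_obj/ρ_fluid = 2793/3229 = 0.865.

0.865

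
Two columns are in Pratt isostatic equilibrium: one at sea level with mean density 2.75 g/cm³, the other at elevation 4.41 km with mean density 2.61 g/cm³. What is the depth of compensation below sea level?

82.2 km

ρ_ref D = ρ (D + h) → D (ρ_ref − ρ) = ρ h.
D = ρ h/(ρ_ref − ρ) = 2.61 × 4.41 km/(2.75 − 2.61) = 82.2 km.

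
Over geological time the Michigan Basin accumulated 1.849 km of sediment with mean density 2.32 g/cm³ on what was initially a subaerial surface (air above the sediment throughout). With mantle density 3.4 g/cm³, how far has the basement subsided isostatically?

Subaerial load: s = t ρ_sed / ρ_m = 1.849 km × 2.32/3.4 = 1.26 km.

1.26 km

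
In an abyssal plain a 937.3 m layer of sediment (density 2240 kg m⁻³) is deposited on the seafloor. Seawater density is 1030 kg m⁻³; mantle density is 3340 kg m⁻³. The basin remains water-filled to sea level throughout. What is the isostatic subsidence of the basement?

Submarine loading: the sediment displaces seawater, and the subsidence is in turn flooded, so s (ρ_m − ρ_w) = t (ρ_sed − ρ_w).
s = 937.3 m × (2240 − 1030) / (3340 − 1030) = 491 m.

491 m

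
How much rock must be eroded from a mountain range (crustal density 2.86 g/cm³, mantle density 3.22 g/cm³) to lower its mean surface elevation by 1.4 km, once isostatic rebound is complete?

12.5 km

Net drop Δ = e − u = e − e ρ_c/ρ_m = e (ρ_m − ρ_c)/ρ_m.
e = Δ ρ_m/(ρ_m − ρ_c) = 1.4 km × 3.22/0.36 = 12.5 km.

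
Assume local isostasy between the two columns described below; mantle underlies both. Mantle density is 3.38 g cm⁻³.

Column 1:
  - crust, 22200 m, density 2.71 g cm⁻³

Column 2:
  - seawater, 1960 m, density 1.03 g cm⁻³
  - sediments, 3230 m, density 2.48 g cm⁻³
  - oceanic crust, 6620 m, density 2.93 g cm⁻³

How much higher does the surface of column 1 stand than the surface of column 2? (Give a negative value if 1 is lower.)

1300 m

For any compensation level in the mantle, the mantle terms cancel and isostasy reduces to e = (Σt_1 − Σt_2) − (Σ(ρt)_1 − Σ(ρt)_2) / ρ_m.
Σt_1 = 22200 m; Σt_2 = 11810 m; Σ(ρt)_1 = 60162; Σ(ρt)_2 = 29425.8 (in m·g cm⁻³).
e = (22200 − 11810) − (60162 − 29425.8) / 3.38 = 1300 m.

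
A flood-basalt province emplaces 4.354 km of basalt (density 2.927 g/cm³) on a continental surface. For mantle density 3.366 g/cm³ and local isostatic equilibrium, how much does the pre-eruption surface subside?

3.79 km

Subaerial loading: s = t ρ_load / ρ_m.
s = 4.354 km × 2.927/3.366 = 3.79 km.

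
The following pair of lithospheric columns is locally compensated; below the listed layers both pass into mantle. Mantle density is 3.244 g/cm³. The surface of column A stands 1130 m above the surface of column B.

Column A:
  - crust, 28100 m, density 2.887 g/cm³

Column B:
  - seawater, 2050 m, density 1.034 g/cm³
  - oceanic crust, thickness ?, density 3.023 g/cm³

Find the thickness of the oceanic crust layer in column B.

Take the compensation level at the base of the deeper column (depth z_c below the surface of column A) and equate Σ ρ_i t_i down to z_c; mantle fills any gap and the z_c terms cancel.
Column A: 28100×2.887 + (z_c − 28100)×3.244
Column B: 1130×0 + 2050×1.034 + x×3.023 + (z_c − 1130 − 2050 − x)×3.244
The z_c×3.244 term appears on both sides and cancels. Collect the known terms of each column as K = Σ(ρt)_known − 3.244 × (depth of known layers): K_A = 81124.7 − 3.244×28100 = −10031.7; K_B = 2119.7 − 3.244×(1130 + 2050) = −8196.22.
Balance: K_A = K_B − x×(3.244 − 3.023), so x = (K_B − K_A)/(3.244 − 3.023) = 1835.48/0.221 = 8310 m.

8310 m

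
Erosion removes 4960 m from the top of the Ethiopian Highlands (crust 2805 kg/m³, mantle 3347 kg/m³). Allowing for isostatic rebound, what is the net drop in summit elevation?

Rebound u = e ρ_c/ρ_m = 4960 m × 2805/3347 = 4157 m.
Net surface drop = e − u = 4960 m − 4157 m = e (ρ_m − ρ_c)/ρ_m = 803 m.

803 m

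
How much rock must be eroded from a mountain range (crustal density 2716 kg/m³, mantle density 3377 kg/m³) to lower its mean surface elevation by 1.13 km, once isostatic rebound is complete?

Net drop Δ = e − u = e − e ρ_c/ρ_m = e (ρ_m − ρ_c)/ρ_m.
e = Δ ρ_m/(ρ_m − ρ_c) = 1.13 km × 3377/661 = 5.77 km.

5.77 km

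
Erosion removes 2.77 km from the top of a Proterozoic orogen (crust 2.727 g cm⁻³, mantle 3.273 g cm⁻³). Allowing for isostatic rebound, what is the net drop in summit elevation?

Rebound u = e ρ_c/ρ_m = 2.77 km × 2.727/3.273 = 2.308 km.
Net surface drop = e − u = 2.77 km − 2.308 km = e (ρ_m − ρ_c)/ρ_m = 0.462 km.

0.462 km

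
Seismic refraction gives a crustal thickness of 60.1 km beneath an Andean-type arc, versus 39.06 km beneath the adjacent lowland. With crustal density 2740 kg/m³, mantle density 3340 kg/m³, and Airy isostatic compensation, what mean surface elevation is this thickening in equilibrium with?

3.78 km

Excess crust Δ = 60.1 km − 39.06 km = 21.04 km, split between elevation h and root r with h + r = Δ.
Airy balance ρ_c h = (ρ_m − ρ_c) r gives r = h ρ_c/(ρ_m − ρ_c), so h (1 + ρ_c/(ρ_m − ρ_c)) = Δ, i.e. h = Δ (ρ_m − ρ_c)/ρ_m.
h = 21.04 km × 600/3340 = 3.78 km.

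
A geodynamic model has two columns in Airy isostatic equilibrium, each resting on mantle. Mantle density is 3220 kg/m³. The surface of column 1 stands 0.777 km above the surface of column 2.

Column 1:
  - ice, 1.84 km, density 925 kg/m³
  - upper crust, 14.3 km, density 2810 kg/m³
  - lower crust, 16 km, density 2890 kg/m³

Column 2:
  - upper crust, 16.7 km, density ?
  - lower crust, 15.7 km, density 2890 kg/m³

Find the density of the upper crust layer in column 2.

Take the compensation level at the base of the deeper column (depth z_c below the surface of column 1) and equate Σ ρ_i t_i down to z_c; mantle fills any gap and the z_c terms cancel.
Column 1: 1.84×925 + 14.3×2810 + 16×2890 + (z_c − 32.14)×3220
Column 2: 0.777×0 + 16.7×ρ + 15.7×2890 + (z_c − 0.777 − 32.4)×3220
The z_c×3220 term appears on both sides and cancels. Collect the known terms of each column as K = Σ(ρt)_known − 3220 × (depth of known layers): K_1 = 88125 − 3220×32.14 = −15365.8; K_2 = 45373 − 3220×(0.777 + 32.4) = −61456.94.
Balance: K_1 = K_2 + 16.7×ρ, so ρ = (K_1 − K_2)/16.7 = 46091.1/16.7 = 2760 kg/m³.

2760 kg/m³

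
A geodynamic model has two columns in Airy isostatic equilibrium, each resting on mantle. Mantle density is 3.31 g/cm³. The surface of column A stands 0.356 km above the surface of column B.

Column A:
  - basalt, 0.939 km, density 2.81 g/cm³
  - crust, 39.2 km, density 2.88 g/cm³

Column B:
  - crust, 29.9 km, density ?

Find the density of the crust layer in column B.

2.77 g/cm³

Take the compensation level at the base of the deeper column (depth z_c below the surface of column A) and equate Σ ρ_i t_i down to z_c; mantle fills any gap and the z_c terms cancel.
Column A: 0.939×2.81 + 39.2×2.88 + (z_c − 40.139)×3.31
Column B: 0.356×0 + 29.9×ρ + (z_c − 0.356 − 29.9)×3.31
The z_c×3.31 term appears on both sides and cancels. Collect the known terms of each column as K = Σ(ρt)_known − 3.31 × (depth of known layers): K_A = 115.53459 − 3.31×40.139 = −17.3255; K_B = 0 − 3.31×(0.356 + 29.9) = −100.14736.
Balance: K_A = K_B + 29.9×ρ, so ρ = (K_A − K_B)/29.9 = 82.8219/29.9 = 2.77 g/cm³.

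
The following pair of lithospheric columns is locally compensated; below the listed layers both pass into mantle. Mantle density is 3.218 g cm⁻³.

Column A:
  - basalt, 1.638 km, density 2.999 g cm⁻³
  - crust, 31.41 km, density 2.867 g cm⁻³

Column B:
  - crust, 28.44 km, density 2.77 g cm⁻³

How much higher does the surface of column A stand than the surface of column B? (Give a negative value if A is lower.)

For any compensation level in the mantle, the mantle terms cancel and isostasy reduces to e = (Σt_A − Σt_B) − (Σ(ρt)_A − Σ(ρt)_B) / ρ_m.
Σt_A = 33.048 km; Σt_B = 28.44 km; Σ(ρt)_A = 94.964832; Σ(ρt)_B = 78.7788 (in km·g cm⁻³).
e = (33.048 − 28.44) − (94.964832 − 78.7788) / 3.218 = −0.422 km.

−0.422 km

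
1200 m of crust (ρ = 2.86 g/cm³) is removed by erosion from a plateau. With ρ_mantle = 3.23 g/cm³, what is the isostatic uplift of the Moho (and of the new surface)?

1060 m

Unloading: uplift u = e ρ_c/ρ_m = 1200 m × 2.86/3.23 = 1060 m.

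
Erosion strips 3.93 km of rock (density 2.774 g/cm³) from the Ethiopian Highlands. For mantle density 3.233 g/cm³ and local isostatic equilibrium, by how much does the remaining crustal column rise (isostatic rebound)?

Unloading: uplift u = e ρ_c/ρ_m = 3.93 km × 2.774/3.233 = 3.37 km.

3.37 km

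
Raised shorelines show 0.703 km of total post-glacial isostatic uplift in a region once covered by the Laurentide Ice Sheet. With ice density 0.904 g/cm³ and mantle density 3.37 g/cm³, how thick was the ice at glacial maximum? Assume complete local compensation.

u = t ρ_ice/ρ_m → t = u ρ_m/ρ_ice = 0.703 km × 3.37/0.904 = 2.62 km.

2.62 km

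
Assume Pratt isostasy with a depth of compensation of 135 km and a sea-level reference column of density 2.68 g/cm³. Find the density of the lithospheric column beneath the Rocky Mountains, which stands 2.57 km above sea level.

Pratt balance: ρ_ref D = ρ (D + h).
ρ = ρ_ref D/(D + h) = 2.68 × 135 km/(135 km + 2.57 km) = 2.63 g/cm³.

2.63 g/cm³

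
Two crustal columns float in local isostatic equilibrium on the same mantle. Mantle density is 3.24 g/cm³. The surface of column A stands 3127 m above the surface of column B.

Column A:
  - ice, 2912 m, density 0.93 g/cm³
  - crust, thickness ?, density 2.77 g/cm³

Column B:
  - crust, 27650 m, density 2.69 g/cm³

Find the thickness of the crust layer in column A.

39600 m

Take the compensation level at the base of the deeper column (depth z_c below the surface of column A) and equate Σ ρ_i t_i down to z_c; mantle fills any gap and the z_c terms cancel.
Column A: 2912×0.93 + x×2.77 + (z_c − 2912 − x)×3.24
Column B: 3127×0 + 27650×2.69 + (z_c − 3127 − 27650)×3.24
The z_c×3.24 term appears on both sides and cancels. Collect the known terms of each column as K = Σ(ρt)_known − 3.24 × (depth of known layers): K_A = 2708.16 − 3.24×2912 = −6726.72; K_B = 74378.5 − 3.24×(3127 + 27650) = −25338.98.
Balance: K_A − x×(3.24 − 2.77) = K_B, so x = (K_A − K_B)/(3.24 − 2.77) = 18612.3/0.47 = 39600 m.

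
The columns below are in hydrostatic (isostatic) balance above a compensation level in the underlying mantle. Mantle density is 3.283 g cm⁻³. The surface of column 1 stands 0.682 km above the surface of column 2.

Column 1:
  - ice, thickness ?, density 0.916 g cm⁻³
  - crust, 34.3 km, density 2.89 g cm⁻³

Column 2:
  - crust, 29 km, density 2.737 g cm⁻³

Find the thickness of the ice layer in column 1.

Take the compensation level at the base of the deeper column (depth z_c below the surface of column 1) and equate Σ ρ_i t_i down to z_c; mantle fills any gap and the z_c terms cancel.
Column 1: x×0.916 + 34.3×2.89 + (z_c − 34.3 − x)×3.283
Column 2: 0.682×0 + 29×2.737 + (z_c − 0.682 − 29)×3.283
The z_c×3.283 term appears on both sides and cancels. Collect the known terms of each column as K = Σ(ρt)_known − 3.283 × (depth of known layers): K_1 = 99.127 − 3.283×34.3 = −13.4799; K_2 = 79.373 − 3.283×(0.682 + 29) = −18.073006.
Balance: K_1 − x×(3.283 − 0.916) = K_2, so x = (K_1 − K_2)/(3.283 − 0.916) = 4.59311/2.367 = 1.94 km.

1.94 km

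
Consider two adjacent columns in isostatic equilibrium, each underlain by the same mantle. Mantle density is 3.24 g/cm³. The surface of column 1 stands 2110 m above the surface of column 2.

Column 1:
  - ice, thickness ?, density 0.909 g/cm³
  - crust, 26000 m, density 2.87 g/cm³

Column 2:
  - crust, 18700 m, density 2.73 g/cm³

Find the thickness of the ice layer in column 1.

Take the compensation level at the base of the deeper column (depth z_c below the surface of column 1) and equate Σ ρ_i t_i down to z_c; mantle fills any gap and the z_c terms cancel.
Column 1: x×0.909 + 26000×2.87 + (z_c − 26000 − x)×3.24
Column 2: 2110×0 + 18700×2.73 + (z_c − 2110 − 18700)×3.24
The z_c×3.24 term appears on both sides and cancels. Collect the known terms of each column as K = Σ(ρt)_known − 3.24 × (depth of known layers): K_1 = 74620 − 3.24×26000 = −9620; K_2 = 51051 − 3.24×(2110 + 18700) = −16373.4.
Balance: K_1 − x×(3.24 − 0.909) = K_2, so x = (K_1 − K_2)/(3.24 − 0.909) = 6753.4/2.331 = 2900 m.

2900 m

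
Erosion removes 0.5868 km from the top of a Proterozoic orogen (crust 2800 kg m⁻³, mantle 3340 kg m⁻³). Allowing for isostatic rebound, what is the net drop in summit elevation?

0.0949 km

Rebound u = e ρ_c/ρ_m = 0.5868 km × 2800/3340 = 0.4919 km.
Net surface drop = e − u = 0.5868 km − 0.4919 km = e (ρ_m − ρ_c)/ρ_m = 0.0949 km.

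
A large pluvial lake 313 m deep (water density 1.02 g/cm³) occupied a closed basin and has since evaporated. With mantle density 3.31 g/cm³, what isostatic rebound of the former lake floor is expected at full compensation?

96.5 m

u = d ρ_w/ρ_m = 313 m × 1.02/3.31 = 96.5 m.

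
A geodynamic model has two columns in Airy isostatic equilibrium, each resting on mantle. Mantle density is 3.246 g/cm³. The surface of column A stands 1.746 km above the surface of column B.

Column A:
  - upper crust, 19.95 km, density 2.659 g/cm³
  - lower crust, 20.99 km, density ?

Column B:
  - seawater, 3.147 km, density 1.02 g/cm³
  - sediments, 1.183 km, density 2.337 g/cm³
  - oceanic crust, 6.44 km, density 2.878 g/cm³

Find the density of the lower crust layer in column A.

3.04 g/cm³

Take the compensation level at the base of the deeper column (depth z_c below the surface of column A) and equate Σ ρ_i t_i down to z_c; mantle fills any gap and the z_c terms cancel.
Column A: 19.95×2.659 + 20.99×ρ + (z_c − 40.94)×3.246
Column B: 1.746×0 + 3.147×1.02 + 1.183×2.337 + 6.44×2.878 + (z_c − 1.746 − 10.77)×3.246
The z_c×3.246 term appears on both sides and cancels. Collect the known terms of each column as K = Σ(ρt)_known − 3.246 × (depth of known layers): K_A = 53.04705 − 3.246×40.94 = −79.84419; K_B = 24.508931 − 3.246×(1.746 + 10.77) = −16.118005.
Balance: K_A + 20.99×ρ = K_B, so ρ = (K_B − K_A)/20.99 = 63.7262/20.99 = 3.04 g/cm³.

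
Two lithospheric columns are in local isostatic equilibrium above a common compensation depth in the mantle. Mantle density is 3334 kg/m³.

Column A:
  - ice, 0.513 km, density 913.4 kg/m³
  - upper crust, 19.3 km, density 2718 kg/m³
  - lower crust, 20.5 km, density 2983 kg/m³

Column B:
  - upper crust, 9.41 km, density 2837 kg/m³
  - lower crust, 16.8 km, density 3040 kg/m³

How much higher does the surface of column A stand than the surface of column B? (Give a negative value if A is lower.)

For any compensation level in the mantle, the mantle terms cancel and isostasy reduces to e = (Σt_A − Σt_B) − (Σ(ρt)_A − Σ(ρt)_B) / ρ_m.
Σt_A = 40.313 km; Σt_B = 26.21 km; Σ(ρt)_A = 114077.474; Σ(ρt)_B = 77768.17 (in km·kg/m³).
e = (40.313 − 26.21) − (114077.474 − 77768.17) / 3334 = 3.21 km.

3.21 km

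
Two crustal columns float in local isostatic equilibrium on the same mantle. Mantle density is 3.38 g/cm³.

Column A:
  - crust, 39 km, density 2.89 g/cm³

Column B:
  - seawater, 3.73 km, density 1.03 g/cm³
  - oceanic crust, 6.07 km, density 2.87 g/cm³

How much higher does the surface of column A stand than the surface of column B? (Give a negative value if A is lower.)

2.14 km

For any compensation level in the mantle, the mantle terms cancel and isostasy reduces to e = (Σt_A − Σt_B) − (Σ(ρt)_A − Σ(ρt)_B) / ρ_m.
Σt_A = 39 km; Σt_B = 9.8 km; Σ(ρt)_A = 112.71; Σ(ρt)_B = 21.2628 (in km·g/cm³).
e = (39 − 9.8) − (112.71 − 21.2628) / 3.38 = 2.14 km.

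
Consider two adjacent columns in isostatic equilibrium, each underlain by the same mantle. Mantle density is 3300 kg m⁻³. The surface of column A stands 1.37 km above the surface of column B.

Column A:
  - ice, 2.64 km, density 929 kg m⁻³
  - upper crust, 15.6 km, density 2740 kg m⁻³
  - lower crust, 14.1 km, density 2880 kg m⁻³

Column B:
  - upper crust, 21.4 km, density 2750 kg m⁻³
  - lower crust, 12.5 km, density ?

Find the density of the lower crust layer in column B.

2930 kg m⁻³

Take the compensation level at the base of the deeper column (depth z_c below the surface of column A) and equate Σ ρ_i t_i down to z_c; mantle fills any gap and the z_c terms cancel.
Column A: 2.64×929 + 15.6×2740 + 14.1×2880 + (z_c − 32.34)×3300
Column B: 1.37×0 + 21.4×2750 + 12.5×ρ + (z_c − 1.37 − 33.9)×3300
The z_c×3300 term appears on both sides and cancels. Collect the known terms of each column as K = Σ(ρt)_known − 3300 × (depth of known layers): K_A = 85804.56 − 3300×32.34 = −20917.44; K_B = 58850 − 3300×(1.37 + 33.9) = −57541.
Balance: K_A = K_B + 12.5×ρ, so ρ = (K_A − K_B)/12.5 = 36623.6/12.5 = 2930 kg m⁻³.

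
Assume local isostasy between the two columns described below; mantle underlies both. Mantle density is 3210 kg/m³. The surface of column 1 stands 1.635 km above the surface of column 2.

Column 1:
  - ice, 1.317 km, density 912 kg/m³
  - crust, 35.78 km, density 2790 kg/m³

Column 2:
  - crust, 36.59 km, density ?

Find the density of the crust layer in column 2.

2860 kg/m³

Take the compensation level at the base of the deeper column (depth z_c below the surface of column 1) and equate Σ ρ_i t_i down to z_c; mantle fills any gap and the z_c terms cancel.
Column 1: 1.317×912 + 35.78×2790 + (z_c − 37.097)×3210
Column 2: 1.635×0 + 36.59×ρ + (z_c − 1.635 − 36.59)×3210
The z_c×3210 term appears on both sides and cancels. Collect the known terms of each column as K = Σ(ρt)_known − 3210 × (depth of known layers): K_1 = 101027.304 − 3210×37.097 = −18054.066; K_2 = 0 − 3210×(1.635 + 36.59) = −122702.25.
Balance: K_1 = K_2 + 36.59×ρ, so ρ = (K_1 − K_2)/36.59 = 104648/36.59 = 2860 kg/m³.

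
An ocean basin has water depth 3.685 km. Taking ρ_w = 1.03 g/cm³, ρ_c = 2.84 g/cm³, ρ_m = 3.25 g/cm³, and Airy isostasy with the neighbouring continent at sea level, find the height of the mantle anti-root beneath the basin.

16.3 km

For local isostatic compensation: replacing crust with seawater at the top is compensated by replacing crust with mantle at the base: d (ρ_c − ρ_w) = a (ρ_m − ρ_c).
a = d (ρ_c − ρ_w)/(ρ_m − ρ_c) = 3.685 km × 1.81/0.41 = 16.3 km.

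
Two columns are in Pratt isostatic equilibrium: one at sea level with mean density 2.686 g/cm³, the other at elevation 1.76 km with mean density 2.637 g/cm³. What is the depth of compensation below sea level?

94.7 km

ρ_ref D = ρ (D + h) → D (ρ_ref − ρ) = ρ h.
D = ρ h/(ρ_ref − ρ) = 2.637 × 1.76 km/(2.686 − 2.637) = 94.7 km.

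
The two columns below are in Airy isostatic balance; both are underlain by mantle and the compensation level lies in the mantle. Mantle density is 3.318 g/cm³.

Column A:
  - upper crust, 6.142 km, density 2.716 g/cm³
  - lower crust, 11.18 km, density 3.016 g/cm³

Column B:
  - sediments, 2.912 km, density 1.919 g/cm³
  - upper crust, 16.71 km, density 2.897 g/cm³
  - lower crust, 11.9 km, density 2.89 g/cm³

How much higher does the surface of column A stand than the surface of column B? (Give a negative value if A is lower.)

−2.75 km

For any compensation level in the mantle, the mantle terms cancel and isostasy reduces to e = (Σt_A − Σt_B) − (Σ(ρt)_A − Σ(ρt)_B) / ρ_m.
Σt_A = 17.322 km; Σt_B = 31.522 km; Σ(ρt)_A = 50.400552; Σ(ρt)_B = 88.387998 (in km·g/cm³).
e = (17.322 − 31.522) − (50.400552 − 88.387998) / 3.318 = −2.75 km.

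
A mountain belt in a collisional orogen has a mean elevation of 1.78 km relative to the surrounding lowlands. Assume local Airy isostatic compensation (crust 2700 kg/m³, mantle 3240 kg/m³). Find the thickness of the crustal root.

8.9 km

Balancing pressure at the compensation depth: the weight of the topography is balanced by the buoyancy of the root, ρ_c h = (ρ_m − ρ_c) r.
r = h · ρ_c / (ρ_m − ρ_c) = 1.78 km × 2700 / (3240 − 2700) = 8.9 km.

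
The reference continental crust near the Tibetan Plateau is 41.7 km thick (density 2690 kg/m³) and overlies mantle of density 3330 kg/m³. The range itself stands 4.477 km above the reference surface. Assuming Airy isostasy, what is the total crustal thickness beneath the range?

65 km

Root depth r = h ρ_c / (ρ_m − ρ_c) = 4.477 km × 2690 / 640 = 18.82 km.
Total thickness = T + h + r = 41.7 km + 4.477 km + 18.82 km = 65 km.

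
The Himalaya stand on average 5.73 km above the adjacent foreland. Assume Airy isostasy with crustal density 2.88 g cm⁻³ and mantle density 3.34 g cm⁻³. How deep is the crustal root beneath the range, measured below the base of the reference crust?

Equating mass per unit area of the two columns: the weight of the topography is balanced by the buoyancy of the root, ρ_c h = (ρ_m − ρ_c) r.
r = h · ρ_c / (ρ_m − ρ_c) = 5.73 km × 2.88 / (3.34 − 2.88) = 35.9 km.

35.9 km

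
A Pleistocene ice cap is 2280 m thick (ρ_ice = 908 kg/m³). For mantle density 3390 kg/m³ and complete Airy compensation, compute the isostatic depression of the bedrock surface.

For local isostatic compensation: the ice load ρ_ice t is balanced by mantle displaced below, ρ_m s.
s = t ρ_ice / ρ_m = 2280 m × 908/3390 = 611 m.

611 m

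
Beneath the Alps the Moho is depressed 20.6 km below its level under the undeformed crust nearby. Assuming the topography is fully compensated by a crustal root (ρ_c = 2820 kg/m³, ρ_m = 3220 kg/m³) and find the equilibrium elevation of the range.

Balancing pressure at the compensation depth: ρ_c h = (ρ_m − ρ_c) r.
h = r (ρ_m − ρ_c) / ρ_c = 20.6 km × (3220 − 2820) / 2820 = 2.92 km.

2.92 km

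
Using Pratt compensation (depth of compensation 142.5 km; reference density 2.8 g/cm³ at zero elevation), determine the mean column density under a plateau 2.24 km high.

2.76 g/cm³

Pratt balance: ρ_ref D = ρ (D + h).
ρ = ρ_ref D/(D + h) = 2.8 × 142.5 km/(142.5 km + 2.24 km) = 2.76 g/cm³.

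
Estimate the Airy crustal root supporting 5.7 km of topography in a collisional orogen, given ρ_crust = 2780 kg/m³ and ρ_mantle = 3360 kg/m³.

27.3 km

For local isostatic compensation: the weight of the topography is balanced by the buoyancy of the root, ρ_c h = (ρ_m − ρ_c) r.
r = h · ρ_c / (ρ_m − ρ_c) = 5.7 km × 2780 / (3360 − 2780) = 27.3 km.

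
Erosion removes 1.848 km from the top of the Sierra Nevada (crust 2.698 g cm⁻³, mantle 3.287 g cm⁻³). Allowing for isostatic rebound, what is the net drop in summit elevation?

Rebound u = e ρ_c/ρ_m = 1.848 km × 2.698/3.287 = 1.517 km.
Net surface drop = e − u = 1.848 km − 1.517 km = e (ρ_m − ρ_c)/ρ_m = 0.331 km.

0.331 km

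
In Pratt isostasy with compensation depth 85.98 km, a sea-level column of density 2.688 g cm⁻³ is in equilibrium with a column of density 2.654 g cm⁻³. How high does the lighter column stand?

1.1 km

ρ_ref D = ρ (D + h) → h = D (ρ_ref − ρ)/ρ.
h = 85.98 km × (2.688 − 2.654)/2.654 = 1.1 km.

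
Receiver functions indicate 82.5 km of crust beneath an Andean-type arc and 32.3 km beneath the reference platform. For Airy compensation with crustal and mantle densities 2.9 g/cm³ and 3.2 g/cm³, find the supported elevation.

4.71 km

Excess crust Δ = 82.5 km − 32.3 km = 50.2 km, split between elevation h and root r with h + r = Δ.
Airy balance ρ_c h = (ρ_m − ρ_c) r gives r = h ρ_c/(ρ_m − ρ_c), so h (1 + ρ_c/(ρ_m − ρ_c)) = Δ, i.e. h = Δ (ρ_m − ρ_c)/ρ_m.
h = 50.2 km × 0.3/3.2 = 4.71 km.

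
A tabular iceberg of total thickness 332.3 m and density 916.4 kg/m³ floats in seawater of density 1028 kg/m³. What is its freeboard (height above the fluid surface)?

Floating equilibrium: submerged depth d = t ρ_obj/ρ_fluid = 332.3 m × 916.4/1028 = 296.2 m.
Freeboard = t − d = 332.3 m − 296.2 m = 36.1 m.

36.1 m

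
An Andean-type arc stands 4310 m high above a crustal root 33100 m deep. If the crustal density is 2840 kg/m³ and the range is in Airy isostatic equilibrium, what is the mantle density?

Airy balance: ρ_c h = (ρ_m − ρ_c) r → ρ_m = ρ_c (1 + h/r).
ρ_m = 2840 × (1 + 4310 m/33100 m) = 3210 kg/m³.

3210 kg/m³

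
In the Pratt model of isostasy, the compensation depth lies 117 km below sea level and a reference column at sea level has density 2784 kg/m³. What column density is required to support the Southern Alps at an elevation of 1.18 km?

2760 kg/m³

Pratt balance: ρ_ref D = ρ (D + h).
ρ = ρ_ref D/(D + h) = 2784 × 117 km/(117 km + 1.18 km) = 2760 kg/m³.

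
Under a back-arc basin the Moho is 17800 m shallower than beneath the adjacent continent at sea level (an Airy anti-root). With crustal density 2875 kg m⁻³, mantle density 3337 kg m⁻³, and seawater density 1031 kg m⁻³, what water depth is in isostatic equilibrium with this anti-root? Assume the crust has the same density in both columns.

4460 m

Replacing a thickness d of crust by seawater at the top must be balanced by replacing crust with mantle at the base: d (ρ_c − ρ_w) = a (ρ_m − ρ_c).
d = a (ρ_m − ρ_c)/(ρ_c − ρ_w) = 17800 m × 462/1844 = 4460 m.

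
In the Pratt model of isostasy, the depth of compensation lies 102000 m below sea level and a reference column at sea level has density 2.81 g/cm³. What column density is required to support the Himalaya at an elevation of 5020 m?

2.68 g/cm³

Pratt balance: ρ_ref D = ρ (D + h).
ρ = ρ_ref D/(D + h) = 2.81 × 102000 m/(102000 m + 5020 m) = 2.68 g/cm³.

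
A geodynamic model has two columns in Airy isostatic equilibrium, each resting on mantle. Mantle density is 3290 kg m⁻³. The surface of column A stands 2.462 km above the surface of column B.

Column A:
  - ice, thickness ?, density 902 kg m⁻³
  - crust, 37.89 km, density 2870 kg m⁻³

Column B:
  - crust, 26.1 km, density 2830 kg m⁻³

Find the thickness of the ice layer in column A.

1.76 km

Take the compensation level at the base of the deeper column (depth z_c below the surface of column A) and equate Σ ρ_i t_i down to z_c; mantle fills any gap and the z_c terms cancel.
Column A: x×902 + 37.89×2870 + (z_c − 37.89 − x)×3290
Column B: 2.462×0 + 26.1×2830 + (z_c − 2.462 − 26.1)×3290
The z_c×3290 term appears on both sides and cancels. Collect the known terms of each column as K = Σ(ρt)_known − 3290 × (depth of known layers): K_A = 108744.3 − 3290×37.89 = −15913.8; K_B = 73863 − 3290×(2.462 + 26.1) = −20105.98.
Balance: K_A − x×(3290 − 902) = K_B, so x = (K_A − K_B)/(3290 − 902) = 4192.18/2388 = 1.76 km.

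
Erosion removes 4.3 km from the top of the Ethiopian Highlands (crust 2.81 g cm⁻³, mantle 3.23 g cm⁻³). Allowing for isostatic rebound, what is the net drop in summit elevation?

0.559 km

Rebound u = e ρ_c/ρ_m = 4.3 km × 2.81/3.23 = 3.741 km.
Net surface drop = e − u = 4.3 km − 3.741 km = e (ρ_m − ρ_c)/ρ_m = 0.559 km.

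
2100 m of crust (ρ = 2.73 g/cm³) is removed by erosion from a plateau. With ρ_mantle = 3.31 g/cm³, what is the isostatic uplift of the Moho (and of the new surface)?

1730 m

Unloading: uplift u = e ρ_c/ρ_m = 2100 m × 2.73/3.31 = 1730 m.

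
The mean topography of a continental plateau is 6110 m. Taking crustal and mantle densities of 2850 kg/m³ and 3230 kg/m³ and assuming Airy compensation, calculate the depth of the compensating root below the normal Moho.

45800 m

Equating mass per unit area of the two columns: the weight of the topography is balanced by the buoyancy of the root, ρ_c h = (ρ_m − ρ_c) r.
r = h · ρ_c / (ρ_m − ρ_c) = 6110 m × 2850 / (3230 − 2850) = 45800 m.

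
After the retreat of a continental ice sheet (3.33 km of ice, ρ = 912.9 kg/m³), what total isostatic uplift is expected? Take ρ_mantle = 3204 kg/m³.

0.949 km

Removing the load lets mantle flow back in; uplift u satisfies ρ_ice t = ρ_m u.
u = t ρ_ice/ρ_m = 3.33 km × 912.9/3204 = 0.949 km.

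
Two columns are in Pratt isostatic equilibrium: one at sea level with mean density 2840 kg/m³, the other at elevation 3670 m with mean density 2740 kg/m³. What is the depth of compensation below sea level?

ρ_ref D = ρ (D + h) → D (ρ_ref − ρ) = ρ h.
D = ρ h/(ρ_ref − ρ) = 2740 × 3670 m/(2840 − 2740) = 101000 m.

101000 m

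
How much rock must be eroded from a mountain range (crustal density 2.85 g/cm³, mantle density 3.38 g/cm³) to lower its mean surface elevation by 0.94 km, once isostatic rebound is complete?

5.99 km

Net drop Δ = e − u = e − e ρ_c/ρ_m = e (ρ_m − ρ_c)/ρ_m.
e = Δ ρ_m/(ρ_m − ρ_c) = 0.94 km × 3.38/0.53 = 5.99 km.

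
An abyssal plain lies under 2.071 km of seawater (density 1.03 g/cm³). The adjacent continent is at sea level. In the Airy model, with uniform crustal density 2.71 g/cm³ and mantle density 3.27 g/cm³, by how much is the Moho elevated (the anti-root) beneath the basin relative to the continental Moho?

In Airy isostatic equilibrium: replacing crust with seawater at the top is compensated by replacing crust with mantle at the base: d (ρ_c − ρ_w) = a (ρ_m − ρ_c).
a = d (ρ_c − ρ_w)/(ρ_m − ρ_c) = 2.071 km × 1.68/0.56 = 6.21 km.

6.21 km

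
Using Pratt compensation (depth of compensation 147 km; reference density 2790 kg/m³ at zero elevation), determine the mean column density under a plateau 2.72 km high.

2740 kg/m³

Pratt balance: ρ_ref D = ρ (D + h).
ρ = ρ_ref D/(D + h) = 2790 × 147 km/(147 km + 2.72 km) = 2740 kg/m³.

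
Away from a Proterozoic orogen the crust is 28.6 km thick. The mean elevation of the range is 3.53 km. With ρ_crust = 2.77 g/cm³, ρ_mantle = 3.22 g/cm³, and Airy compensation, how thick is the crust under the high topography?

53.9 km

Root depth r = h ρ_c / (ρ_m − ρ_c) = 3.53 km × 2.77 / 0.45 = 21.73 km.
Total thickness = T + h + r = 28.6 km + 3.53 km + 21.73 km = 53.9 km.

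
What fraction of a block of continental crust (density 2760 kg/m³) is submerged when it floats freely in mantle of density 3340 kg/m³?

Submerged fraction = ρ_obj/ρ_fluid = 2760/3340 = 82.6%.

82.6%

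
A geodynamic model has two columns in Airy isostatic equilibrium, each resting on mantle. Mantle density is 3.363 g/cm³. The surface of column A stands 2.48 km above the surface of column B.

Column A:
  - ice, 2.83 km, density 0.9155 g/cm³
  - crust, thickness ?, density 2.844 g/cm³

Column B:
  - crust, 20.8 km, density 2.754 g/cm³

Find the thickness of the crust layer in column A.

Take the compensation level at the base of the deeper column (depth z_c below the surface of column A) and equate Σ ρ_i t_i down to z_c; mantle fills any gap and the z_c terms cancel.
Column A: 2.83×0.9155 + x×2.844 + (z_c − 2.83 − x)×3.363
Column B: 2.48×0 + 20.8×2.754 + (z_c − 2.48 − 20.8)×3.363
The z_c×3.363 term appears on both sides and cancels. Collect the known terms of each column as K = Σ(ρt)_known − 3.363 × (depth of known layers): K_A = 2.590865 − 3.363×2.83 = −6.926425; K_B = 57.2832 − 3.363×(2.48 + 20.8) = −21.00744.
Balance: K_A − x×(3.363 − 2.844) = K_B, so x = (K_A − K_B)/(3.363 − 2.844) = 14.081/0.519 = 27.1 km.

27.1 km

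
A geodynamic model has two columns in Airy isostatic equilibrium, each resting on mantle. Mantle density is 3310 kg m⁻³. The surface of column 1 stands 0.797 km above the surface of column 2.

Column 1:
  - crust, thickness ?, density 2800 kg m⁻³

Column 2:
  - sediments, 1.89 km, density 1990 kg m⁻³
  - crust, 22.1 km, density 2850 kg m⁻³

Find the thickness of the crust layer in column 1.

30 km

Take the compensation level at the base of the deeper column (depth z_c below the surface of column 1) and equate Σ ρ_i t_i down to z_c; mantle fills any gap and the z_c terms cancel.
Column 1: x×2800 + (z_c − 0 − x)×3310
Column 2: 0.797×0 + 1.89×1990 + 22.1×2850 + (z_c − 0.797 − 23.99)×3310
The z_c×3310 term appears on both sides and cancels. Collect the known terms of each column as K = Σ(ρt)_known − 3310 × (depth of known layers): K_1 = 0 − 3310×0 = 0; K_2 = 66746.1 − 3310×(0.797 + 23.99) = −15298.87.
Balance: K_1 − x×(3310 − 2800) = K_2, so x = (K_1 − K_2)/(3310 − 2800) = 15298.9/510 = 30 km.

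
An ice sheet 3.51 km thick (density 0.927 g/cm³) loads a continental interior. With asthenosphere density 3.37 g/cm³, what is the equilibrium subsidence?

Balancing pressure at the compensation depth: the ice load ρ_ice t is balanced by mantle displaced below, ρ_m s.
s = t ρ_ice / ρ_m = 3.51 km × 0.927/3.37 = 0.966 km.

0.966 km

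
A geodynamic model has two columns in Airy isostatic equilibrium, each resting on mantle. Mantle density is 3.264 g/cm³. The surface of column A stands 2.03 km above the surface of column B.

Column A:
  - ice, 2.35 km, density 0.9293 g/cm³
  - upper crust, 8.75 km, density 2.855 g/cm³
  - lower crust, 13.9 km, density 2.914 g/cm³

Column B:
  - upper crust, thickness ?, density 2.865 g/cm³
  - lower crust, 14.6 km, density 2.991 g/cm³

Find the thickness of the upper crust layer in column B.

8.32 km

Take the compensation level at the base of the deeper column (depth z_c below the surface of column A) and equate Σ ρ_i t_i down to z_c; mantle fills any gap and the z_c terms cancel.
Column A: 2.35×0.9293 + 8.75×2.855 + 13.9×2.914 + (z_c − 25)×3.264
Column B: 2.03×0 + x×2.865 + 14.6×2.991 + (z_c − 2.03 − 14.6 − x)×3.264
The z_c×3.264 term appears on both sides and cancels. Collect the known terms of each column as K = Σ(ρt)_known − 3.264 × (depth of known layers): K_A = 67.669705 − 3.264×25 = −13.930295; K_B = 43.6686 − 3.264×(2.03 + 14.6) = −10.61172.
Balance: K_A = K_B − x×(3.264 − 2.865), so x = (K_B − K_A)/(3.264 − 2.865) = 3.31858/0.399 = 8.32 km.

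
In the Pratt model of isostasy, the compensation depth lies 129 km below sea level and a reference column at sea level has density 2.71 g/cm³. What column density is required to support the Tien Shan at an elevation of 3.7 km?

Pratt balance: ρ_ref D = ρ (D + h).
ρ = ρ_ref D/(D + h) = 2.71 × 129 km/(129 km + 3.7 km) = 2.63 g/cm³.

2.63 g/cm³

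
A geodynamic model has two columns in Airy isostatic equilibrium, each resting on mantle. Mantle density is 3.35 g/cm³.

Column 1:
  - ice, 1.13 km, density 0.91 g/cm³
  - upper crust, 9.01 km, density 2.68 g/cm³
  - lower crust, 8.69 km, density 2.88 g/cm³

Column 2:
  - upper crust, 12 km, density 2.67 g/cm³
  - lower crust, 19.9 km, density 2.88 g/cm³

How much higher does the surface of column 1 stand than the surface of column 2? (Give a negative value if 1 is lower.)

For any compensation level in the mantle, the mantle terms cancel and isostasy reduces to e = (Σt_1 − Σt_2) − (Σ(ρt)_1 − Σ(ρt)_2) / ρ_m.
Σt_1 = 18.83 km; Σt_2 = 31.9 km; Σ(ρt)_1 = 50.2023; Σ(ρt)_2 = 89.352 (in km·g/cm³).
e = (18.83 − 31.9) − (50.2023 − 89.352) / 3.35 = −1.38 km.

−1.38 km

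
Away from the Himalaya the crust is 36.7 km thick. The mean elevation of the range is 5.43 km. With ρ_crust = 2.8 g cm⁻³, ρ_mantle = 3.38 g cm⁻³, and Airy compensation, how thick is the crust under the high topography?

Root depth r = h ρ_c / (ρ_m − ρ_c) = 5.43 km × 2.8 / 0.58 = 26.21 km.
Total thickness = T + h + r = 36.7 km + 5.43 km + 26.21 km = 68.3 km.

68.3 km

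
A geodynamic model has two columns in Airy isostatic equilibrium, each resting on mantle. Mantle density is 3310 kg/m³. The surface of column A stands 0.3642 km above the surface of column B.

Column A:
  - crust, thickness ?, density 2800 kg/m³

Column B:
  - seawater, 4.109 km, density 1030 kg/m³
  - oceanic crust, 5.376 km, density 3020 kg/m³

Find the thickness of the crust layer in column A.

23.8 km

Take the compensation level at the base of the deeper column (depth z_c below the surface of column A) and equate Σ ρ_i t_i down to z_c; mantle fills any gap and the z_c terms cancel.
Column A: x×2800 + (z_c − 0 − x)×3310
Column B: 0.3642×0 + 4.109×1030 + 5.376×3020 + (z_c − 0.3642 − 9.485)×3310
The z_c×3310 term appears on both sides and cancels. Collect the known terms of each column as K = Σ(ρt)_known − 3310 × (depth of known layers): K_A = 0 − 3310×0 = 0; K_B = 20467.79 − 3310×(0.3642 + 9.485) = −12133.062.
Balance: K_A − x×(3310 − 2800) = K_B, so x = (K_A − K_B)/(3310 − 2800) = 12133.1/510 = 23.8 km.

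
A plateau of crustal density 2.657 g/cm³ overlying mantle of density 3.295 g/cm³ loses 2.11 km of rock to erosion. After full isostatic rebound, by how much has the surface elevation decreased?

0.409 km

Rebound u = e ρ_c/ρ_m = 2.11 km × 2.657/3.295 = 1.701 km.
Net surface drop = e − u = 2.11 km − 1.701 km = e (ρ_m − ρ_c)/ρ_m = 0.409 km.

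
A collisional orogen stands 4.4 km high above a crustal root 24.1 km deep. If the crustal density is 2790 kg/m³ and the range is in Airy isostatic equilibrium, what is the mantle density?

3300 kg/m³

Airy balance: ρ_c h = (ρ_m − ρ_c) r → ρ_m = ρ_c (1 + h/r).
ρ_m = 2790 × (1 + 4.4 km/24.1 km) = 3300 kg/m³.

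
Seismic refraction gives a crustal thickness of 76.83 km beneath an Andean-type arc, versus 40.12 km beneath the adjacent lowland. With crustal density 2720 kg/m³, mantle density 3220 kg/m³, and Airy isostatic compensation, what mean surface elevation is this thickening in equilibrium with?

5.7 km

Excess crust Δ = 76.83 km − 40.12 km = 36.71 km, split between elevation h and root r with h + r = Δ.
Airy balance ρ_c h = (ρ_m − ρ_c) r gives r = h ρ_c/(ρ_m − ρ_c), so h (1 + ρ_c/(ρ_m − ρ_c)) = Δ, i.e. h = Δ (ρ_m − ρ_c)/ρ_m.
h = 36.71 km × 500/3220 = 5.7 km.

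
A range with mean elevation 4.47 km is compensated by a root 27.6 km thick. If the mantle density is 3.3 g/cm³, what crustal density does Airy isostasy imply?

ρ_c h = (ρ_m − ρ_c) r → ρ_c (h + r) = ρ_m r → ρ_c = ρ_m r / (h + r).
ρ_c = 3.3 × 27.6 km / (4.47 km + 27.6 km) = 2.84 g/cm³.

2.84 g/cm³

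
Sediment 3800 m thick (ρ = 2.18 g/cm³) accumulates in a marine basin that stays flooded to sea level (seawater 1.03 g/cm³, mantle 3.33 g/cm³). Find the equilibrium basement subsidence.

1900 m

Submarine loading: the sediment displaces seawater, and the subsidence is in turn flooded, so s (ρ_m − ρ_w) = t (ρ_sed − ρ_w).
s = 3800 m × (2.18 − 1.03) / (3.33 − 1.03) = 1900 m.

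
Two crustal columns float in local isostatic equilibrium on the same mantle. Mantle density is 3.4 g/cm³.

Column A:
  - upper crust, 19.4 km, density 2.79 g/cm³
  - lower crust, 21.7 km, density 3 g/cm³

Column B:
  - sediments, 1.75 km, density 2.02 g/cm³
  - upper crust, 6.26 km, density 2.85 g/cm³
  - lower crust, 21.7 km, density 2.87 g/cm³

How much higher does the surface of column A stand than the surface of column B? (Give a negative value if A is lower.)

0.928 km

For any compensation level in the mantle, the mantle terms cancel and isostasy reduces to e = (Σt_A − Σt_B) − (Σ(ρt)_A − Σ(ρt)_B) / ρ_m.
Σt_A = 41.1 km; Σt_B = 29.71 km; Σ(ρt)_A = 119.226; Σ(ρt)_B = 83.655 (in km·g/cm³).
e = (41.1 − 29.71) − (119.226 − 83.655) / 3.4 = 0.928 km.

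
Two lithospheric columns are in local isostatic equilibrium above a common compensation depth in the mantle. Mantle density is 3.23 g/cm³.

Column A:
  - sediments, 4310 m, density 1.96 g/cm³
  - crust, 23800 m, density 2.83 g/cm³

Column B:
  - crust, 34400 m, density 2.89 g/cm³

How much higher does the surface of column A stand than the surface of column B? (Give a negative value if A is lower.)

For any compensation level in the mantle, the mantle terms cancel and isostasy reduces to e = (Σt_A − Σt_B) − (Σ(ρt)_A − Σ(ρt)_B) / ρ_m.
Σt_A = 28110 m; Σt_B = 34400 m; Σ(ρt)_A = 75801.6; Σ(ρt)_B = 99416 (in m·g/cm³).
e = (28110 − 34400) − (75801.6 − 99416) / 3.23 = 1020 m.

1020 m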